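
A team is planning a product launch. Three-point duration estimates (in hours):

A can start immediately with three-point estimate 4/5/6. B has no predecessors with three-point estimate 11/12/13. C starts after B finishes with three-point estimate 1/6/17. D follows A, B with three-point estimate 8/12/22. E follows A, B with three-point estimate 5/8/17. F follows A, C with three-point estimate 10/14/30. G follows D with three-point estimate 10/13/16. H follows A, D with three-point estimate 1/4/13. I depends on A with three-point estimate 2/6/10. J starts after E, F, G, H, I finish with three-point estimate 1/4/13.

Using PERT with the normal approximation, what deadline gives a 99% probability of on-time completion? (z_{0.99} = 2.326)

te_A = (4 + 4·5 + 6)/6 = 30/6 = 5; σ²_A = ((6−4)/6)² = 0.111
te_B = (11 + 4·12 + 13)/6 = 72/6 = 12; σ²_B = ((13−11)/6)² = 0.111
te_C = (1 + 4·6 + 17)/6 = 42/6 = 7; σ²_C = ((17−1)/6)² = 7.111
te_D = (8 + 4·12 + 22)/6 = 78/6 = 13; σ²_D = ((22−8)/6)² = 5.444
te_E = (5 + 4·8 + 17)/6 = 54/6 = 9; σ²_E = ((17−5)/6)² = 4.000
te_F = (10 + 4·14 + 30)/6 = 96/6 = 16; σ²_F = ((30−10)/6)² = 11.111
te_G = (10 + 4·13 + 16)/6 = 78/6 = 13; σ²_G = ((16−10)/6)² = 1.000
te_H = (1 + 4·4 + 13)/6 = 30/6 = 5; σ²_H = ((13−1)/6)² = 4.000
te_I = (2 + 4·6 + 10)/6 = 36/6 = 6; σ²_I = ((10−2)/6)² = 1.778
te_J = (1 + 4·4 + 13)/6 = 30/6 = 5; σ²_J = ((13−1)/6)² = 4.000

Forward pass:
ES_A = 0; EF_A = 5
ES_B = 0; EF_B = 12
ES_C = 12; EF_C = 12+7 = 19
ES_D = max(EF_A=5, EF_B=12) = 12; EF_D = 12+13 = 25
ES_E = max(EF_A=5, EF_B=12) = 12; EF_E = 12+9 = 21
ES_F = max(EF_A=5, EF_C=19) = 19; EF_F = 19+16 = 35
ES_G = 25; EF_G = 25+13 = 38
ES_H = max(EF_A=5, EF_D=25) = 25; EF_H = 25+5 = 30
ES_I = 5; EF_I = 5+6 = 11
ES_J = max(EF_E=21, EF_F=35, EF_G=38, EF_H=30, EF_I=11) = 38; EF_J = 38+5 = 43
Expected project duration μ = 43 hours. Critical path: B → D → G → J.

Variance along critical path = 0.111 + 5.444 + 1.000 + 4.000 = 10.556; σ = 3.249 hours.
D = μ + z·σ = 43 + 2.326·3.249 = 50.6 hours

50.6 hours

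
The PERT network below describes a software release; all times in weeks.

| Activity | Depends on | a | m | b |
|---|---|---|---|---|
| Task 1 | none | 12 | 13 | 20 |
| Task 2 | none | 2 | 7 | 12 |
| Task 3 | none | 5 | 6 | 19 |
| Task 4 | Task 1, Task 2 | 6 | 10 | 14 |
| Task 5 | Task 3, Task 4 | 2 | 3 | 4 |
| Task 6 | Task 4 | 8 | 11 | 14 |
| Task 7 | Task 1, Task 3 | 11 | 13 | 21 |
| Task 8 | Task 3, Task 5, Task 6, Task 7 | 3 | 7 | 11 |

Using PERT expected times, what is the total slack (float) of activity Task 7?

7 weeks

te_Task 1 = (12 + 4·13 + 20)/6 = 84/6 = 14
te_Task 2 = (2 + 4·7 + 12)/6 = 42/6 = 7
te_Task 3 = (5 + 4·6 + 19)/6 = 48/6 = 8
te_Task 4 = (6 + 4·10 + 14)/6 = 60/6 = 10
te_Task 5 = (2 + 4·3 + 4)/6 = 18/6 = 3
te_Task 6 = (8 + 4·11 + 14)/6 = 66/6 = 11
te_Task 7 = (11 + 4·13 + 21)/6 = 84/6 = 14
te_Task 8 = (3 + 4·7 + 11)/6 = 42/6 = 7

Forward pass:
ES_Task 1 = 0; EF_Task 1 = 14
ES_Task 2 = 0; EF_Task 2 = 7
ES_Task 3 = 0; EF_Task 3 = 8
ES_Task 4 = max(EF_Task 1=14, EF_Task 2=7) = 14; EF_Task 4 = 14+10 = 24
ES_Task 5 = max(EF_Task 3=8, EF_Task 4=24) = 24; EF_Task 5 = 24+3 = 27
ES_Task 6 = 24; EF_Task 6 = 24+11 = 35
ES_Task 7 = max(EF_Task 1=14, EF_Task 3=8) = 14; EF_Task 7 = 14+14 = 28
ES_Task 8 = max(EF_Task 3=8, EF_Task 5=27, EF_Task 6=35, EF_Task 7=28) = 35; EF_Task 8 = 35+7 = 42
Expected project duration μ = 42 weeks. Critical path: Task 1 → Task 4 → Task 6 → Task 8.

Backward pass:
LF_Task 8 = 42; LS_Task 8 = 42−7 = 35
LF_Task 7 = LS_Task 8 = 35; LS_Task 7 = 35−14 = 21
LF_Task 6 = LS_Task 8 = 35; LS_Task 6 = 35−11 = 24
LF_Task 5 = LS_Task 8 = 35; LS_Task 5 = 35−3 = 32
LF_Task 4 = min(LS_Task 5=32, LS_Task 6=24) = 24; LS_Task 4 = 24−10 = 14
LF_Task 3 = min(LS_Task 5=32, LS_Task 7=21, LS_Task 8=35) = 21; LS_Task 3 = 21−8 = 13
LF_Task 2 = LS_Task 4 = 14; LS_Task 2 = 14−7 = 7
LF_Task 1 = min(LS_Task 4=14, LS_Task 7=21) = 14; LS_Task 1 = 14−14 = 0
Slack_Task 7 = LS_Task 7 − ES_Task 7 = 21 − 14 = 7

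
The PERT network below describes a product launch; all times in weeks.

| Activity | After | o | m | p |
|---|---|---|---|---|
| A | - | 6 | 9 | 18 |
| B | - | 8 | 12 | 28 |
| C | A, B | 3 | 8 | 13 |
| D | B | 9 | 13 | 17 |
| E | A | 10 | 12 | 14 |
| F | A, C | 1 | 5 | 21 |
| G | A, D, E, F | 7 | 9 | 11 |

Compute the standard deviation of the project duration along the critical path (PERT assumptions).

5.04 weeks

te_A = (6 + 4·9 + 18)/6 = 60/6 = 10; σ²_A = ((18−6)/6)² = 4.000
te_B = (8 + 4·12 + 28)/6 = 84/6 = 14; σ²_B = ((28−8)/6)² = 11.111
te_C = (3 + 4·8 + 13)/6 = 48/6 = 8; σ²_C = ((13−3)/6)² = 2.778
te_D = (9 + 4·13 + 17)/6 = 78/6 = 13; σ²_D = ((17−9)/6)² = 1.778
te_E = (10 + 4·12 + 14)/6 = 72/6 = 12; σ²_E = ((14−10)/6)² = 0.444
te_F = (1 + 4·5 + 21)/6 = 42/6 = 7; σ²_F = ((21−1)/6)² = 11.111
te_G = (7 + 4·9 + 11)/6 = 54/6 = 9; σ²_G = ((11−7)/6)² = 0.444

Forward pass:
ES_A = 0; EF_A = 10
ES_B = 0; EF_B = 14
ES_C = max(EF_A=10, EF_B=14) = 14; EF_C = 14+8 = 22
ES_D = 14; EF_D = 14+13 = 27
ES_E = 10; EF_E = 10+12 = 22
ES_F = max(EF_A=10, EF_C=22) = 22; EF_F = 22+7 = 29
ES_G = max(EF_A=10, EF_D=27, EF_E=22, EF_F=29) = 29; EF_G = 29+9 = 38
Expected project duration μ = 38 weeks. Critical path: B → C → F → G.

Variance along critical path = 11.111 + 2.778 + 11.111 + 0.444 = 25.444
σ = √25.444 = 5.044 weeks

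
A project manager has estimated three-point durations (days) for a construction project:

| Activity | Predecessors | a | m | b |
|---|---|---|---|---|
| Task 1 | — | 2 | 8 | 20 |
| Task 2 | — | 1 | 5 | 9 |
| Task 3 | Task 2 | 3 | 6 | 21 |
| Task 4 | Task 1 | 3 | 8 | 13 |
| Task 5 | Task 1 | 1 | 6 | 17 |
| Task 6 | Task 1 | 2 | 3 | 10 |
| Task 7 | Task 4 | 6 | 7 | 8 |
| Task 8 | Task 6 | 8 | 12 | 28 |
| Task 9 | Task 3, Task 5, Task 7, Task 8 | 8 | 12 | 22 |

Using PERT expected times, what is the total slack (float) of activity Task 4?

3 days

te_Task 1 = (2 + 4·8 + 20)/6 = 54/6 = 9
te_Task 2 = (1 + 4·5 + 9)/6 = 30/6 = 5
te_Task 3 = (3 + 4·6 + 21)/6 = 48/6 = 8
te_Task 4 = (3 + 4·8 + 13)/6 = 48/6 = 8
te_Task 5 = (1 + 4·6 + 17)/6 = 42/6 = 7
te_Task 6 = (2 + 4·3 + 10)/6 = 24/6 = 4
te_Task 7 = (6 + 4·7 + 8)/6 = 42/6 = 7
te_Task 8 = (8 + 4·12 + 28)/6 = 84/6 = 14
te_Task 9 = (8 + 4·12 + 22)/6 = 78/6 = 13

Forward pass:
ES_Task 1 = 0; EF_Task 1 = 9
ES_Task 2 = 0; EF_Task 2 = 5
ES_Task 3 = 5; EF_Task 3 = 5+8 = 13
ES_Task 4 = 9; EF_Task 4 = 9+8 = 17
ES_Task 5 = 9; EF_Task 5 = 9+7 = 16
ES_Task 6 = 9; EF_Task 6 = 9+4 = 13
ES_Task 7 = 17; EF_Task 7 = 17+7 = 24
ES_Task 8 = 13; EF_Task 8 = 13+14 = 27
ES_Task 9 = max(EF_Task 3=13, EF_Task 5=16, EF_Task 7=24, EF_Task 8=27) = 27; EF_Task 9 = 27+13 = 40
Expected project duration μ = 40 days. Critical path: Task 1 → Task 6 → Task 8 → Task 9.

Backward pass:
LF_Task 9 = 40; LS_Task 9 = 40−13 = 27
LF_Task 8 = LS_Task 9 = 27; LS_Task 8 = 27−14 = 13
LF_Task 7 = LS_Task 9 = 27; LS_Task 7 = 27−7 = 20
LF_Task 6 = LS_Task 8 = 13; LS_Task 6 = 13−4 = 9
LF_Task 5 = LS_Task 9 = 27; LS_Task 5 = 27−7 = 20
LF_Task 4 = LS_Task 7 = 20; LS_Task 4 = 20−8 = 12
LF_Task 3 = LS_Task 9 = 27; LS_Task 3 = 27−8 = 19
LF_Task 2 = LS_Task 3 = 19; LS_Task 2 = 19−5 = 14
LF_Task 1 = min(LS_Task 4=12, LS_Task 5=20, LS_Task 6=9) = 9; LS_Task 1 = 9−9 = 0
Slack_Task 4 = LS_Task 4 − ES_Task 4 = 12 − 9 = 3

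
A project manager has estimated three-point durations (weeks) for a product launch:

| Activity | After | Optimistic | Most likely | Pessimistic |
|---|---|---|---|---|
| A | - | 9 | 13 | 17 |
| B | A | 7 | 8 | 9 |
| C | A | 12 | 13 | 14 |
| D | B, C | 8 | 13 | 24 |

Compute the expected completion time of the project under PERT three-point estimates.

40 weeks

te_A = (9 + 4·13 + 17)/6 = 78/6 = 13
te_B = (7 + 4·8 + 9)/6 = 48/6 = 8
te_C = (12 + 4·13 + 14)/6 = 78/6 = 13
te_D = (8 + 4·13 + 24)/6 = 84/6 = 14

Forward pass:
ES_A = 0; EF_A = 13
ES_B = 13; EF_B = 13+8 = 21
ES_C = 13; EF_C = 13+13 = 26
ES_D = max(EF_B=21, EF_C=26) = 26; EF_D = 26+14 = 40
Expected project duration μ = 40 weeks. Critical path: A → C → D.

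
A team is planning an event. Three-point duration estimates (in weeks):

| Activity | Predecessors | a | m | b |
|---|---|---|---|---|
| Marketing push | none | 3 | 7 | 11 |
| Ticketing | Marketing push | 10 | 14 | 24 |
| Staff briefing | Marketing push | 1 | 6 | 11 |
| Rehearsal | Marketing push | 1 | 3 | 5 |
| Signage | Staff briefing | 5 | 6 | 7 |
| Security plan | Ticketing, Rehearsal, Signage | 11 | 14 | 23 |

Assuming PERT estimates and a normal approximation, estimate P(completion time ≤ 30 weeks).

0.018

te_Marketing push = (3 + 4·7 + 11)/6 = 42/6 = 7; σ²_Marketing push = ((11−3)/6)² = 1.778
te_Ticketing = (10 + 4·14 + 24)/6 = 90/6 = 15; σ²_Ticketing = ((24−10)/6)² = 5.444
te_Staff briefing = (1 + 4·6 + 11)/6 = 36/6 = 6; σ²_Staff briefing = ((11−1)/6)² = 2.778
te_Rehearsal = (1 + 4·3 + 5)/6 = 18/6 = 3; σ²_Rehearsal = ((5−1)/6)² = 0.444
te_Signage = (5 + 4·6 + 7)/6 = 36/6 = 6; σ²_Signage = ((7−5)/6)² = 0.111
te_Security plan = (11 + 4·14 + 23)/6 = 90/6 = 15; σ²_Security plan = ((23−11)/6)² = 4.000

Forward pass:
ES_Marketing push = 0; EF_Marketing push = 7
ES_Ticketing = 7; EF_Ticketing = 7+15 = 22
ES_Staff briefing = 7; EF_Staff briefing = 7+6 = 13
ES_Rehearsal = 7; EF_Rehearsal = 7+3 = 10
ES_Signage = 13; EF_Signage = 13+6 = 19
ES_Security plan = max(EF_Ticketing=22, EF_Rehearsal=10, EF_Signage=19) = 22; EF_Security plan = 22+15 = 37
Expected project duration μ = 37 weeks. Critical path: Marketing push → Ticketing → Security plan.

Variance along critical path = 1.778 + 5.444 + 4.000 = 11.222; σ = √11.222 = 3.350 weeks.
Z = (30 − 37) / 3.350 = -2.090
P(T ≤ 30) = Φ(-2.090) ≈ 0.018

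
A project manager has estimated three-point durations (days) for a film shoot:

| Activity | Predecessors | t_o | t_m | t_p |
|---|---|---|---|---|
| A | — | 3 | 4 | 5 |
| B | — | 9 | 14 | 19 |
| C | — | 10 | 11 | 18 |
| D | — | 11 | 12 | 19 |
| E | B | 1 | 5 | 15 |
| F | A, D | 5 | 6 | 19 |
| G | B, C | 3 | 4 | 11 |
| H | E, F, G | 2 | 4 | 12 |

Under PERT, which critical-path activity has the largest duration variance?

te_A = (3 + 4·4 + 5)/6 = 24/6 = 4; σ²_A = ((5−3)/6)² = 0.111
te_B = (9 + 4·14 + 19)/6 = 84/6 = 14; σ²_B = ((19−9)/6)² = 2.778
te_C = (10 + 4·11 + 18)/6 = 72/6 = 12; σ²_C = ((18−10)/6)² = 1.778
te_D = (11 + 4·12 + 19)/6 = 78/6 = 13; σ²_D = ((19−11)/6)² = 1.778
te_E = (1 + 4·5 + 15)/6 = 36/6 = 6; σ²_E = ((15−1)/6)² = 5.444
te_F = (5 + 4·6 + 19)/6 = 48/6 = 8; σ²_F = ((19−5)/6)² = 5.444
te_G = (3 + 4·4 + 11)/6 = 30/6 = 5; σ²_G = ((11−3)/6)² = 1.778
te_H = (2 + 4·4 + 12)/6 = 30/6 = 5; σ²_H = ((12−2)/6)² = 2.778

Forward pass:
ES_A = 0; EF_A = 4
ES_B = 0; EF_B = 14
ES_C = 0; EF_C = 12
ES_D = 0; EF_D = 13
ES_E = 14; EF_E = 14+6 = 20
ES_F = max(EF_A=4, EF_D=13) = 13; EF_F = 13+8 = 21
ES_G = max(EF_B=14, EF_C=12) = 14; EF_G = 14+5 = 19
ES_H = max(EF_E=20, EF_F=21, EF_G=19) = 21; EF_H = 21+5 = 26
Expected project duration μ = 26 days. Critical path: D → F → H.

Variances on critical path: σ²_D=1.778, σ²_F=5.444, σ²_H=2.778.
Largest is σ²_F = 5.444.

F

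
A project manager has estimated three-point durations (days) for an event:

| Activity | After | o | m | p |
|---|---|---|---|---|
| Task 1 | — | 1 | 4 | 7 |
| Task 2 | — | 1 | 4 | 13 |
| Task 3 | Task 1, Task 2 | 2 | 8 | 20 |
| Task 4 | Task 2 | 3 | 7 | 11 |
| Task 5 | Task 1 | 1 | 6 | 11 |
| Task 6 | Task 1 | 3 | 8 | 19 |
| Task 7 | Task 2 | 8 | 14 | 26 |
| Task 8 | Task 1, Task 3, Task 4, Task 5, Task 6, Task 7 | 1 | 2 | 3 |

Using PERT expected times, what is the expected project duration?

te_Task 1 = (1 + 4·4 + 7)/6 = 24/6 = 4
te_Task 2 = (1 + 4·4 + 13)/6 = 30/6 = 5
te_Task 3 = (2 + 4·8 + 20)/6 = 54/6 = 9
te_Task 4 = (3 + 4·7 + 11)/6 = 42/6 = 7
te_Task 5 = (1 + 4·6 + 11)/6 = 36/6 = 6
te_Task 6 = (3 + 4·8 + 19)/6 = 54/6 = 9
te_Task 7 = (8 + 4·14 + 26)/6 = 90/6 = 15
te_Task 8 = (1 + 4·2 + 3)/6 = 12/6 = 2

Forward pass:
ES_Task 1 = 0; EF_Task 1 = 4
ES_Task 2 = 0; EF_Task 2 = 5
ES_Task 3 = max(EF_Task 1=4, EF_Task 2=5) = 5; EF_Task 3 = 5+9 = 14
ES_Task 4 = 5; EF_Task 4 = 5+7 = 12
ES_Task 5 = 4; EF_Task 5 = 4+6 = 10
ES_Task 6 = 4; EF_Task 6 = 4+9 = 13
ES_Task 7 = 5; EF_Task 7 = 5+15 = 20
ES_Task 8 = max(EF_Task 1=4, EF_Task 3=14, EF_Task 4=12, EF_Task 5=10, EF_Task 6=13, EF_Task 7=20) = 20; EF_Task 8 = 20+2 = 22
Expected project duration μ = 22 days. Critical path: Task 2 → Task 7 → Task 8.

22 days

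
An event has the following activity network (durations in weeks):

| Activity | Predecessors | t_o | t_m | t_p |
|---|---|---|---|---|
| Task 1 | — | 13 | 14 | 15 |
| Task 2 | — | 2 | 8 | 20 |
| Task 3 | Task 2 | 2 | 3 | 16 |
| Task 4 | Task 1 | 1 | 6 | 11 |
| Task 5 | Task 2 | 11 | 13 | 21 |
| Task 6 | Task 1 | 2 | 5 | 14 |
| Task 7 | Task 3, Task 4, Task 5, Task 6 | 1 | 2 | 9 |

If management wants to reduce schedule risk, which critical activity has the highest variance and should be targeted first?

te_Task 1 = (13 + 4·14 + 15)/6 = 84/6 = 14; σ²_Task 1 = ((15−13)/6)² = 0.111
te_Task 2 = (2 + 4·8 + 20)/6 = 54/6 = 9; σ²_Task 2 = ((20−2)/6)² = 9.000
te_Task 3 = (2 + 4·3 + 16)/6 = 30/6 = 5; σ²_Task 3 = ((16−2)/6)² = 5.444
te_Task 4 = (1 + 4·6 + 11)/6 = 36/6 = 6; σ²_Task 4 = ((11−1)/6)² = 2.778
te_Task 5 = (11 + 4·13 + 21)/6 = 84/6 = 14; σ²_Task 5 = ((21−11)/6)² = 2.778
te_Task 6 = (2 + 4·5 + 14)/6 = 36/6 = 6; σ²_Task 6 = ((14−2)/6)² = 4.000
te_Task 7 = (1 + 4·2 + 9)/6 = 18/6 = 3; σ²_Task 7 = ((9−1)/6)² = 1.778

Forward pass:
ES_Task 1 = 0; EF_Task 1 = 14
ES_Task 2 = 0; EF_Task 2 = 9
ES_Task 3 = 9; EF_Task 3 = 9+5 = 14
ES_Task 4 = 14; EF_Task 4 = 14+6 = 20
ES_Task 5 = 9; EF_Task 5 = 9+14 = 23
ES_Task 6 = 14; EF_Task 6 = 14+6 = 20
ES_Task 7 = max(EF_Task 3=14, EF_Task 4=20, EF_Task 5=23, EF_Task 6=20) = 23; EF_Task 7 = 23+3 = 26
Expected project duration μ = 26 weeks. Critical path: Task 2 → Task 5 → Task 7.

Variances on critical path: σ²_Task 2=9.000, σ²_Task 5=2.778, σ²_Task 7=1.778.
Largest is σ²_Task 2 = 9.000.

Task 2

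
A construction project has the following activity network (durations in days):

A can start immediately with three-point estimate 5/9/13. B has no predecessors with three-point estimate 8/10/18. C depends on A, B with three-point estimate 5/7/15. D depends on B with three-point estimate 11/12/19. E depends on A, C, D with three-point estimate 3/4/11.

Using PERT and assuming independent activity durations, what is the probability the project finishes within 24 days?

te_A = (5 + 4·9 + 13)/6 = 54/6 = 9; σ²_A = ((13−5)/6)² = 1.778
te_B = (8 + 4·10 + 18)/6 = 66/6 = 11; σ²_B = ((18−8)/6)² = 2.778
te_C = (5 + 4·7 + 15)/6 = 48/6 = 8; σ²_C = ((15−5)/6)² = 2.778
te_D = (11 + 4·12 + 19)/6 = 78/6 = 13; σ²_D = ((19−11)/6)² = 1.778
te_E = (3 + 4·4 + 11)/6 = 30/6 = 5; σ²_E = ((11−3)/6)² = 1.778

Forward pass:
ES_A = 0; EF_A = 9
ES_B = 0; EF_B = 11
ES_C = max(EF_A=9, EF_B=11) = 11; EF_C = 11+8 = 19
ES_D = 11; EF_D = 11+13 = 24
ES_E = max(EF_A=9, EF_C=19, EF_D=24) = 24; EF_E = 24+5 = 29
Expected project duration μ = 29 days. Critical path: B → D → E.

Variance along critical path = 2.778 + 1.778 + 1.778 = 6.333; σ = √6.333 = 2.517 days.
Z = (24 − 29) / 2.517 = -1.987
P(T ≤ 24) = Φ(-1.987) ≈ 0.023

0.023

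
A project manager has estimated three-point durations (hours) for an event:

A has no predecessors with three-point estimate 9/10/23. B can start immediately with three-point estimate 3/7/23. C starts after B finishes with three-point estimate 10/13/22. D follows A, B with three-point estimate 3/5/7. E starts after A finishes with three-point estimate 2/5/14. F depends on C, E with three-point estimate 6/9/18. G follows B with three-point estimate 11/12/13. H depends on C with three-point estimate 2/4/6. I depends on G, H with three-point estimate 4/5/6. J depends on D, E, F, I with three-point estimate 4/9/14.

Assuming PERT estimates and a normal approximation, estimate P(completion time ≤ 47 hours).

0.857

te_A = (9 + 4·10 + 23)/6 = 72/6 = 12; σ²_A = ((23−9)/6)² = 5.444
te_B = (3 + 4·7 + 23)/6 = 54/6 = 9; σ²_B = ((23−3)/6)² = 11.111
te_C = (10 + 4·13 + 22)/6 = 84/6 = 14; σ²_C = ((22−10)/6)² = 4.000
te_D = (3 + 4·5 + 7)/6 = 30/6 = 5; σ²_D = ((7−3)/6)² = 0.444
te_E = (2 + 4·5 + 14)/6 = 36/6 = 6; σ²_E = ((14−2)/6)² = 4.000
te_F = (6 + 4·9 + 18)/6 = 60/6 = 10; σ²_F = ((18−6)/6)² = 4.000
te_G = (11 + 4·12 + 13)/6 = 72/6 = 12; σ²_G = ((13−11)/6)² = 0.111
te_H = (2 + 4·4 + 6)/6 = 24/6 = 4; σ²_H = ((6−2)/6)² = 0.444
te_I = (4 + 4·5 + 6)/6 = 30/6 = 5; σ²_I = ((6−4)/6)² = 0.111
te_J = (4 + 4·9 + 14)/6 = 54/6 = 9; σ²_J = ((14−4)/6)² = 2.778

Forward pass:
ES_A = 0; EF_A = 12
ES_B = 0; EF_B = 9
ES_C = 9; EF_C = 9+14 = 23
ES_D = max(EF_A=12, EF_B=9) = 12; EF_D = 12+5 = 17
ES_E = 12; EF_E = 12+6 = 18
ES_F = max(EF_C=23, EF_E=18) = 23; EF_F = 23+10 = 33
ES_G = 9; EF_G = 9+12 = 21
ES_H = 23; EF_H = 23+4 = 27
ES_I = max(EF_G=21, EF_H=27) = 27; EF_I = 27+5 = 32
ES_J = max(EF_D=17, EF_E=18, EF_F=33, EF_I=32) = 33; EF_J = 33+9 = 42
Expected project duration μ = 42 hours. Critical path: B → C → F → J.

Variance along critical path = 11.111 + 4.000 + 4.000 + 2.778 = 21.889; σ = √21.889 = 4.679 hours.
Z = (47 − 42) / 4.679 = 1.069
P(T ≤ 47) = Φ(1.069) ≈ 0.857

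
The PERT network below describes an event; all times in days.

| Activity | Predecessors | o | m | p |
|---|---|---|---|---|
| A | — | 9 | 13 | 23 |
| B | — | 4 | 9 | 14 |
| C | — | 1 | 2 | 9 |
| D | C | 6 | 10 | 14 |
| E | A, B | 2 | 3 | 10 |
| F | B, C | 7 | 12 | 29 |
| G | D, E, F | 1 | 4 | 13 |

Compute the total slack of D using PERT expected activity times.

te_A = (9 + 4·13 + 23)/6 = 84/6 = 14
te_B = (4 + 4·9 + 14)/6 = 54/6 = 9
te_C = (1 + 4·2 + 9)/6 = 18/6 = 3
te_D = (6 + 4·10 + 14)/6 = 60/6 = 10
te_E = (2 + 4·3 + 10)/6 = 24/6 = 4
te_F = (7 + 4·12 + 29)/6 = 84/6 = 14
te_G = (1 + 4·4 + 13)/6 = 30/6 = 5

Forward pass:
ES_A = 0; EF_A = 14
ES_B = 0; EF_B = 9
ES_C = 0; EF_C = 3
ES_D = 3; EF_D = 3+10 = 13
ES_E = max(EF_A=14, EF_B=9) = 14; EF_E = 14+4 = 18
ES_F = max(EF_B=9, EF_C=3) = 9; EF_F = 9+14 = 23
ES_G = max(EF_D=13, EF_E=18, EF_F=23) = 23; EF_G = 23+5 = 28
Expected project duration μ = 28 days. Critical path: B → F → G.

Backward pass:
LF_G = 28; LS_G = 28−5 = 23
LF_F = LS_G = 23; LS_F = 23−14 = 9
LF_E = LS_G = 23; LS_E = 23−4 = 19
LF_D = LS_G = 23; LS_D = 23−10 = 13
LF_C = min(LS_D=13, LS_F=9) = 9; LS_C = 9−3 = 6
LF_B = min(LS_E=19, LS_F=9) = 9; LS_B = 9−9 = 0
LF_A = LS_E = 19; LS_A = 19−14 = 5
Slack_D = LS_D − ES_D = 13 − 3 = 10

10 days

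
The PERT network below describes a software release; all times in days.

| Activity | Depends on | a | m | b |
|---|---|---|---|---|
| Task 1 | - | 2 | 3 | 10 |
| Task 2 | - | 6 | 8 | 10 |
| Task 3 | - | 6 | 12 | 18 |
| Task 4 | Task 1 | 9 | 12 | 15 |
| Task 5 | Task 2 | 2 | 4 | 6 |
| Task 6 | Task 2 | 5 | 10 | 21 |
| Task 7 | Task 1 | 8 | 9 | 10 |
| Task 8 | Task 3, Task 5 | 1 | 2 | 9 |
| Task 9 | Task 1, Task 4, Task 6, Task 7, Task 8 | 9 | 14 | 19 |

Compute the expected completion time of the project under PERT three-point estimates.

33 days

te_Task 1 = (2 + 4·3 + 10)/6 = 24/6 = 4
te_Task 2 = (6 + 4·8 + 10)/6 = 48/6 = 8
te_Task 3 = (6 + 4·12 + 18)/6 = 72/6 = 12
te_Task 4 = (9 + 4·12 + 15)/6 = 72/6 = 12
te_Task 5 = (2 + 4·4 + 6)/6 = 24/6 = 4
te_Task 6 = (5 + 4·10 + 21)/6 = 66/6 = 11
te_Task 7 = (8 + 4·9 + 10)/6 = 54/6 = 9
te_Task 8 = (1 + 4·2 + 9)/6 = 18/6 = 3
te_Task 9 = (9 + 4·14 + 19)/6 = 84/6 = 14

Forward pass:
ES_Task 1 = 0; EF_Task 1 = 4
ES_Task 2 = 0; EF_Task 2 = 8
ES_Task 3 = 0; EF_Task 3 = 12
ES_Task 4 = 4; EF_Task 4 = 4+12 = 16
ES_Task 5 = 8; EF_Task 5 = 8+4 = 12
ES_Task 6 = 8; EF_Task 6 = 8+11 = 19
ES_Task 7 = 4; EF_Task 7 = 4+9 = 13
ES_Task 8 = max(EF_Task 3=12, EF_Task 5=12) = 12; EF_Task 8 = 12+3 = 15
ES_Task 9 = max(EF_Task 1=4, EF_Task 4=16, EF_Task 6=19, EF_Task 7=13, EF_Task 8=15) = 19; EF_Task 9 = 19+14 = 33
Expected project duration μ = 33 days. Critical path: Task 2 → Task 6 → Task 9.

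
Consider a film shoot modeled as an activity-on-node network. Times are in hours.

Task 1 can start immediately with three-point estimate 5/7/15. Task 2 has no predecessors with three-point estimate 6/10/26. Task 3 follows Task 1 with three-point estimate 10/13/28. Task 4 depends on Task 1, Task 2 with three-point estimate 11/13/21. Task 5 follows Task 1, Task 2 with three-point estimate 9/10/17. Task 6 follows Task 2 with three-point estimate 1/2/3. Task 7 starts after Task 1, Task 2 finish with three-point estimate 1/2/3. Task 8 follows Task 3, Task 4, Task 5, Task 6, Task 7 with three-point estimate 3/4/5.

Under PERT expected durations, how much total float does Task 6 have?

te_Task 1 = (5 + 4·7 + 15)/6 = 48/6 = 8
te_Task 2 = (6 + 4·10 + 26)/6 = 72/6 = 12
te_Task 3 = (10 + 4·13 + 28)/6 = 90/6 = 15
te_Task 4 = (11 + 4·13 + 21)/6 = 84/6 = 14
te_Task 5 = (9 + 4·10 + 17)/6 = 66/6 = 11
te_Task 6 = (1 + 4·2 + 3)/6 = 12/6 = 2
te_Task 7 = (1 + 4·2 + 3)/6 = 12/6 = 2
te_Task 8 = (3 + 4·4 + 5)/6 = 24/6 = 4

Forward pass:
ES_Task 1 = 0; EF_Task 1 = 8
ES_Task 2 = 0; EF_Task 2 = 12
ES_Task 3 = 8; EF_Task 3 = 8+15 = 23
ES_Task 4 = max(EF_Task 1=8, EF_Task 2=12) = 12; EF_Task 4 = 12+14 = 26
ES_Task 5 = max(EF_Task 1=8, EF_Task 2=12) = 12; EF_Task 5 = 12+11 = 23
ES_Task 6 = 12; EF_Task 6 = 12+2 = 14
ES_Task 7 = max(EF_Task 1=8, EF_Task 2=12) = 12; EF_Task 7 = 12+2 = 14
ES_Task 8 = max(EF_Task 3=23, EF_Task 4=26, EF_Task 5=23, EF_Task 6=14, EF_Task 7=14) = 26; EF_Task 8 = 26+4 = 30
Expected project duration μ = 30 hours. Critical path: Task 2 → Task 4 → Task 8.

Backward pass:
LF_Task 8 = 30; LS_Task 8 = 30−4 = 26
LF_Task 7 = LS_Task 8 = 26; LS_Task 7 = 26−2 = 24
LF_Task 6 = LS_Task 8 = 26; LS_Task 6 = 26−2 = 24
LF_Task 5 = LS_Task 8 = 26; LS_Task 5 = 26−11 = 15
LF_Task 4 = LS_Task 8 = 26; LS_Task 4 = 26−14 = 12
LF_Task 3 = LS_Task 8 = 26; LS_Task 3 = 26−15 = 11
LF_Task 2 = min(LS_Task 4=12, LS_Task 5=15, LS_Task 6=24, LS_Task 7=24) = 12; LS_Task 2 = 12−12 = 0
LF_Task 1 = min(LS_Task 3=11, LS_Task 4=12, LS_Task 5=15, LS_Task 7=24) = 11; LS_Task 1 = 11−8 = 3
Slack_Task 6 = LS_Task 6 − ES_Task 6 = 24 − 12 = 12

12 hours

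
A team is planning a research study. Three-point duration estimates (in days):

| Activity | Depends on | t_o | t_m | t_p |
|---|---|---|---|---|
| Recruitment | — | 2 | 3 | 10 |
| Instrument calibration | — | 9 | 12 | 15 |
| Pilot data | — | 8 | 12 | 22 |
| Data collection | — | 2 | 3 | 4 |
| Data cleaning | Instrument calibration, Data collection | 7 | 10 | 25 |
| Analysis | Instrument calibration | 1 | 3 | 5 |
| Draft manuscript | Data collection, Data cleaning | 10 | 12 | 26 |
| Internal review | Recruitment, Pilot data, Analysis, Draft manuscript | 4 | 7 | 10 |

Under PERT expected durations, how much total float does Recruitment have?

te_Recruitment = (2 + 4·3 + 10)/6 = 24/6 = 4
te_Instrument calibration = (9 + 4·12 + 15)/6 = 72/6 = 12
te_Pilot data = (8 + 4·12 + 22)/6 = 78/6 = 13
te_Data collection = (2 + 4·3 + 4)/6 = 18/6 = 3
te_Data cleaning = (7 + 4·10 + 25)/6 = 72/6 = 12
te_Analysis = (1 + 4·3 + 5)/6 = 18/6 = 3
te_Draft manuscript = (10 + 4·12 + 26)/6 = 84/6 = 14
te_Internal review = (4 + 4·7 + 10)/6 = 42/6 = 7

Forward pass:
ES_Recruitment = 0; EF_Recruitment = 4
ES_Instrument calibration = 0; EF_Instrument calibration = 12
ES_Pilot data = 0; EF_Pilot data = 13
ES_Data collection = 0; EF_Data collection = 3
ES_Data cleaning = max(EF_Instrument calibration=12, EF_Data collection=3) = 12; EF_Data cleaning = 12+12 = 24
ES_Analysis = 12; EF_Analysis = 12+3 = 15
ES_Draft manuscript = max(EF_Data collection=3, EF_Data cleaning=24) = 24; EF_Draft manuscript = 24+14 = 38
ES_Internal review = max(EF_Recruitment=4, EF_Pilot data=13, EF_Analysis=15, EF_Draft manuscript=38) = 38; EF_Internal review = 38+7 = 45
Expected project duration μ = 45 days. Critical path: Instrument calibration → Data cleaning → Draft manuscript → Internal review.

Backward pass:
LF_Internal review = 45; LS_Internal review = 45−7 = 38
LF_Draft manuscript = LS_Internal review = 38; LS_Draft manuscript = 38−14 = 24
LF_Analysis = LS_Internal review = 38; LS_Analysis = 38−3 = 35
LF_Data cleaning = LS_Draft manuscript = 24; LS_Data cleaning = 24−12 = 12
LF_Data collection = min(LS_Data cleaning=12, LS_Draft manuscript=24) = 12; LS_Data collection = 12−3 = 9
LF_Pilot data = LS_Internal review = 38; LS_Pilot data = 38−13 = 25
LF_Instrument calibration = min(LS_Data cleaning=12, LS_Analysis=35) = 12; LS_Instrument calibration = 12−12 = 0
LF_Recruitment = LS_Internal review = 38; LS_Recruitment = 38−4 = 34
Slack_Recruitment = LS_Recruitment − ES_Recruitment = 34 − 0 = 34

34 days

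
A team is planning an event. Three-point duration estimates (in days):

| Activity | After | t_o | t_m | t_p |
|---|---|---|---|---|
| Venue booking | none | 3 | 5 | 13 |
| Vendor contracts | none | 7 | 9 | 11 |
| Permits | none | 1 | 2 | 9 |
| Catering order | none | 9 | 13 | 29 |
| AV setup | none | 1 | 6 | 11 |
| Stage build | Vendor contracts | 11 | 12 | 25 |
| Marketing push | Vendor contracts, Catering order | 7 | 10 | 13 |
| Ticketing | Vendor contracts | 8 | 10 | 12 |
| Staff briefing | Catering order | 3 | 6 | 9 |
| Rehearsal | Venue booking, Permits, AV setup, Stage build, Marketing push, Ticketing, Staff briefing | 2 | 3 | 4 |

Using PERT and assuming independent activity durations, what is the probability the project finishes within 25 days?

te_Venue booking = (3 + 4·5 + 13)/6 = 36/6 = 6; σ²_Venue booking = ((13−3)/6)² = 2.778
te_Vendor contracts = (7 + 4·9 + 11)/6 = 54/6 = 9; σ²_Vendor contracts = ((11−7)/6)² = 0.444
te_Permits = (1 + 4·2 + 9)/6 = 18/6 = 3; σ²_Permits = ((9−1)/6)² = 1.778
te_Catering order = (9 + 4·13 + 29)/6 = 90/6 = 15; σ²_Catering order = ((29−9)/6)² = 11.111
te_AV setup = (1 + 4·6 + 11)/6 = 36/6 = 6; σ²_AV setup = ((11−1)/6)² = 2.778
te_Stage build = (11 + 4·12 + 25)/6 = 84/6 = 14; σ²_Stage build = ((25−11)/6)² = 5.444
te_Marketing push = (7 + 4·10 + 13)/6 = 60/6 = 10; σ²_Marketing push = ((13−7)/6)² = 1.000
te_Ticketing = (8 + 4·10 + 12)/6 = 60/6 = 10; σ²_Ticketing = ((12−8)/6)² = 0.444
te_Staff briefing = (3 + 4·6 + 9)/6 = 36/6 = 6; σ²_Staff briefing = ((9−3)/6)² = 1.000
te_Rehearsal = (2 + 4·3 + 4)/6 = 18/6 = 3; σ²_Rehearsal = ((4−2)/6)² = 0.111

Forward pass:
ES_Venue booking = 0; EF_Venue booking = 6
ES_Vendor contracts = 0; EF_Vendor contracts = 9
ES_Permits = 0; EF_Permits = 3
ES_Catering order = 0; EF_Catering order = 15
ES_AV setup = 0; EF_AV setup = 6
ES_Stage build = 9; EF_Stage build = 9+14 = 23
ES_Marketing push = max(EF_Vendor contracts=9, EF_Catering order=15) = 15; EF_Marketing push = 15+10 = 25
ES_Ticketing = 9; EF_Ticketing = 9+10 = 19
ES_Staff briefing = 15; EF_Staff briefing = 15+6 = 21
ES_Rehearsal = max(EF_Venue booking=6, EF_Permits=3, EF_AV setup=6, EF_Stage build=23, EF_Marketing push=25, EF_Ticketing=19, EF_Staff briefing=21) = 25; EF_Rehearsal = 25+3 = 28
Expected project duration μ = 28 days. Critical path: Catering order → Marketing push → Rehearsal.

Variance along critical path = 11.111 + 1.000 + 0.111 = 12.222; σ = √12.222 = 3.496 days.
Z = (25 − 28) / 3.496 = -0.858
P(T ≤ 25) = Φ(-0.858) ≈ 0.195

0.195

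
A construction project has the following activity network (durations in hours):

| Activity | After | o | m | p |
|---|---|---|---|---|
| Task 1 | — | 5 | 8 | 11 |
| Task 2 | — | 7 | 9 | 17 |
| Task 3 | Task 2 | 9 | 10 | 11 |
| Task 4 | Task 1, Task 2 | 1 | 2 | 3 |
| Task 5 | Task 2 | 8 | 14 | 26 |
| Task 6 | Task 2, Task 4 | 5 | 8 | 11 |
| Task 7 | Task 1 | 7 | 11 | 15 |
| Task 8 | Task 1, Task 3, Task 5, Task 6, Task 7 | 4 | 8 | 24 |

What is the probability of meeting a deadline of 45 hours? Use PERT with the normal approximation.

0.982

te_Task 1 = (5 + 4·8 + 11)/6 = 48/6 = 8; σ²_Task 1 = ((11−5)/6)² = 1.000
te_Task 2 = (7 + 4·9 + 17)/6 = 60/6 = 10; σ²_Task 2 = ((17−7)/6)² = 2.778
te_Task 3 = (9 + 4·10 + 11)/6 = 60/6 = 10; σ²_Task 3 = ((11−9)/6)² = 0.111
te_Task 4 = (1 + 4·2 + 3)/6 = 12/6 = 2; σ²_Task 4 = ((3−1)/6)² = 0.111
te_Task 5 = (8 + 4·14 + 26)/6 = 90/6 = 15; σ²_Task 5 = ((26−8)/6)² = 9.000
te_Task 6 = (5 + 4·8 + 11)/6 = 48/6 = 8; σ²_Task 6 = ((11−5)/6)² = 1.000
te_Task 7 = (7 + 4·11 + 15)/6 = 66/6 = 11; σ²_Task 7 = ((15−7)/6)² = 1.778
te_Task 8 = (4 + 4·8 + 24)/6 = 60/6 = 10; σ²_Task 8 = ((24−4)/6)² = 11.111

Forward pass:
ES_Task 1 = 0; EF_Task 1 = 8
ES_Task 2 = 0; EF_Task 2 = 10
ES_Task 3 = 10; EF_Task 3 = 10+10 = 20
ES_Task 4 = max(EF_Task 1=8, EF_Task 2=10) = 10; EF_Task 4 = 10+2 = 12
ES_Task 5 = 10; EF_Task 5 = 10+15 = 25
ES_Task 6 = max(EF_Task 2=10, EF_Task 4=12) = 12; EF_Task 6 = 12+8 = 20
ES_Task 7 = 8; EF_Task 7 = 8+11 = 19
ES_Task 8 = max(EF_Task 1=8, EF_Task 3=20, EF_Task 5=25, EF_Task 6=20, EF_Task 7=19) = 25; EF_Task 8 = 25+10 = 35
Expected project duration μ = 35 hours. Critical path: Task 2 → Task 5 → Task 8.

Variance along critical path = 2.778 + 9.000 + 11.111 = 22.889; σ = √22.889 = 4.784 hours.
Z = (45 − 35) / 4.784 = 2.090
P(T ≤ 45) = Φ(2.090) ≈ 0.982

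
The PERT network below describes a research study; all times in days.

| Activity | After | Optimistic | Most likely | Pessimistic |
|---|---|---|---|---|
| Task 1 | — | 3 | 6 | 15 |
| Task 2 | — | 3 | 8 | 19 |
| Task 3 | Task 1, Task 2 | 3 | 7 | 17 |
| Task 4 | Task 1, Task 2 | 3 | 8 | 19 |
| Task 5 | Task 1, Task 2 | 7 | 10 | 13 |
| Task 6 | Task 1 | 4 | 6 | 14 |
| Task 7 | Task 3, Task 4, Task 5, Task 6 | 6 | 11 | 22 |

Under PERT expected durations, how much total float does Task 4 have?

1 days

te_Task 1 = (3 + 4·6 + 15)/6 = 42/6 = 7
te_Task 2 = (3 + 4·8 + 19)/6 = 54/6 = 9
te_Task 3 = (3 + 4·7 + 17)/6 = 48/6 = 8
te_Task 4 = (3 + 4·8 + 19)/6 = 54/6 = 9
te_Task 5 = (7 + 4·10 + 13)/6 = 60/6 = 10
te_Task 6 = (4 + 4·6 + 14)/6 = 42/6 = 7
te_Task 7 = (6 + 4·11 + 22)/6 = 72/6 = 12

Forward pass:
ES_Task 1 = 0; EF_Task 1 = 7
ES_Task 2 = 0; EF_Task 2 = 9
ES_Task 3 = max(EF_Task 1=7, EF_Task 2=9) = 9; EF_Task 3 = 9+8 = 17
ES_Task 4 = max(EF_Task 1=7, EF_Task 2=9) = 9; EF_Task 4 = 9+9 = 18
ES_Task 5 = max(EF_Task 1=7, EF_Task 2=9) = 9; EF_Task 5 = 9+10 = 19
ES_Task 6 = 7; EF_Task 6 = 7+7 = 14
ES_Task 7 = max(EF_Task 3=17, EF_Task 4=18, EF_Task 5=19, EF_Task 6=14) = 19; EF_Task 7 = 19+12 = 31
Expected project duration μ = 31 days. Critical path: Task 2 → Task 5 → Task 7.

Backward pass:
LF_Task 7 = 31; LS_Task 7 = 31−12 = 19
LF_Task 6 = LS_Task 7 = 19; LS_Task 6 = 19−7 = 12
LF_Task 5 = LS_Task 7 = 19; LS_Task 5 = 19−10 = 9
LF_Task 4 = LS_Task 7 = 19; LS_Task 4 = 19−9 = 10
LF_Task 3 = LS_Task 7 = 19; LS_Task 3 = 19−8 = 11
LF_Task 2 = min(LS_Task 3=11, LS_Task 4=10, LS_Task 5=9) = 9; LS_Task 2 = 9−9 = 0
LF_Task 1 = min(LS_Task 3=11, LS_Task 4=10, LS_Task 5=9, LS_Task 6=12) = 9; LS_Task 1 = 9−7 = 2
Slack_Task 4 = LS_Task 4 − ES_Task 4 = 10 − 9 = 1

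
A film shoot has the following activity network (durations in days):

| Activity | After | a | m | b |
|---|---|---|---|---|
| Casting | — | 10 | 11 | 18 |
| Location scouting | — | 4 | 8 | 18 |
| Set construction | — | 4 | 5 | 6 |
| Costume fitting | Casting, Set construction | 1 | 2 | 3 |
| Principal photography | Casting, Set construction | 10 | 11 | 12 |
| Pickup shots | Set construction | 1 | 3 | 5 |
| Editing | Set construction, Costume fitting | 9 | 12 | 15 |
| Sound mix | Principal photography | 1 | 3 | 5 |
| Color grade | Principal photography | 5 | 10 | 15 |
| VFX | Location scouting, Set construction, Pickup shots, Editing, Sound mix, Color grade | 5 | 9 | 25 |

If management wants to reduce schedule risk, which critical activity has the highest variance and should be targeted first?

VFX

te_Casting = (10 + 4·11 + 18)/6 = 72/6 = 12; σ²_Casting = ((18−10)/6)² = 1.778
te_Location scouting = (4 + 4·8 + 18)/6 = 54/6 = 9; σ²_Location scouting = ((18−4)/6)² = 5.444
te_Set construction = (4 + 4·5 + 6)/6 = 30/6 = 5; σ²_Set construction = ((6−4)/6)² = 0.111
te_Costume fitting = (1 + 4·2 + 3)/6 = 12/6 = 2; σ²_Costume fitting = ((3−1)/6)² = 0.111
te_Principal photography = (10 + 4·11 + 12)/6 = 66/6 = 11; σ²_Principal photography = ((12−10)/6)² = 0.111
te_Pickup shots = (1 + 4·3 + 5)/6 = 18/6 = 3; σ²_Pickup shots = ((5−1)/6)² = 0.444
te_Editing = (9 + 4·12 + 15)/6 = 72/6 = 12; σ²_Editing = ((15−9)/6)² = 1.000
te_Sound mix = (1 + 4·3 + 5)/6 = 18/6 = 3; σ²_Sound mix = ((5−1)/6)² = 0.444
te_Color grade = (5 + 4·10 + 15)/6 = 60/6 = 10; σ²_Color grade = ((15−5)/6)² = 2.778
te_VFX = (5 + 4·9 + 25)/6 = 66/6 = 11; σ²_VFX = ((25−5)/6)² = 11.111

Forward pass:
ES_Casting = 0; EF_Casting = 12
ES_Location scouting = 0; EF_Location scouting = 9
ES_Set construction = 0; EF_Set construction = 5
ES_Costume fitting = max(EF_Casting=12, EF_Set construction=5) = 12; EF_Costume fitting = 12+2 = 14
ES_Principal photography = max(EF_Casting=12, EF_Set construction=5) = 12; EF_Principal photography = 12+11 = 23
ES_Pickup shots = 5; EF_Pickup shots = 5+3 = 8
ES_Editing = max(EF_Set construction=5, EF_Costume fitting=14) = 14; EF_Editing = 14+12 = 26
ES_Sound mix = 23; EF_Sound mix = 23+3 = 26
ES_Color grade = 23; EF_Color grade = 23+10 = 33
ES_VFX = max(EF_Location scouting=9, EF_Set construction=5, EF_Pickup shots=8, EF_Editing=26, EF_Sound mix=26, EF_Color grade=33) = 33; EF_VFX = 33+11 = 44
Expected project duration μ = 44 days. Critical path: Casting → Principal photography → Color grade → VFX.

Variances on critical path: σ²_Casting=1.778, σ²_Principal photography=0.111, σ²_Color grade=2.778, σ²_VFX=11.111.
Largest is σ²_VFX = 11.111.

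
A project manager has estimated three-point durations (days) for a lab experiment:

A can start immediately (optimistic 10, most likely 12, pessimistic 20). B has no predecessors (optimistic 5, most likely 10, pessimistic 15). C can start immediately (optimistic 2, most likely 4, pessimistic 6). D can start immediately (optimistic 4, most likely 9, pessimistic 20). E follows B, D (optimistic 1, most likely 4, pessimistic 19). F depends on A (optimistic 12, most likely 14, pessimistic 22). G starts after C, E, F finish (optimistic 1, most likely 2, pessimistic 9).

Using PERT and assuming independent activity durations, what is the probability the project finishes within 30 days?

te_A = (10 + 4·12 + 20)/6 = 78/6 = 13; σ²_A = ((20−10)/6)² = 2.778
te_B = (5 + 4·10 + 15)/6 = 60/6 = 10; σ²_B = ((15−5)/6)² = 2.778
te_C = (2 + 4·4 + 6)/6 = 24/6 = 4; σ²_C = ((6−2)/6)² = 0.444
te_D = (4 + 4·9 + 20)/6 = 60/6 = 10; σ²_D = ((20−4)/6)² = 7.111
te_E = (1 + 4·4 + 19)/6 = 36/6 = 6; σ²_E = ((19−1)/6)² = 9.000
te_F = (12 + 4·14 + 22)/6 = 90/6 = 15; σ²_F = ((22−12)/6)² = 2.778
te_G = (1 + 4·2 + 9)/6 = 18/6 = 3; σ²_G = ((9−1)/6)² = 1.778

Forward pass:
ES_A = 0; EF_A = 13
ES_B = 0; EF_B = 10
ES_C = 0; EF_C = 4
ES_D = 0; EF_D = 10
ES_E = max(EF_B=10, EF_D=10) = 10; EF_E = 10+6 = 16
ES_F = 13; EF_F = 13+15 = 28
ES_G = max(EF_C=4, EF_E=16, EF_F=28) = 28; EF_G = 28+3 = 31
Expected project duration μ = 31 days. Critical path: A → F → G.

Variance along critical path = 2.778 + 2.778 + 1.778 = 7.333; σ = √7.333 = 2.708 days.
Z = (30 − 31) / 2.708 = -0.369
P(T ≤ 30) = Φ(-0.369) ≈ 0.356

0.356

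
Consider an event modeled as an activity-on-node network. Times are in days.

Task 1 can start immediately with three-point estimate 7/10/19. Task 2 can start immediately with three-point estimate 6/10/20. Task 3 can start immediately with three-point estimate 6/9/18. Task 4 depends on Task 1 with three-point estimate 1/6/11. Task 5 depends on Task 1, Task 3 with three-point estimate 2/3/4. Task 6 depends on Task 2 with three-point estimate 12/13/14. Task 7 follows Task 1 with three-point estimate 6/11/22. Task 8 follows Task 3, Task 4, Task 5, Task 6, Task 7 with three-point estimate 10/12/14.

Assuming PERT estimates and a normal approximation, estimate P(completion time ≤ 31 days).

te_Task 1 = (7 + 4·10 + 19)/6 = 66/6 = 11; σ²_Task 1 = ((19−7)/6)² = 4.000
te_Task 2 = (6 + 4·10 + 20)/6 = 66/6 = 11; σ²_Task 2 = ((20−6)/6)² = 5.444
te_Task 3 = (6 + 4·9 + 18)/6 = 60/6 = 10; σ²_Task 3 = ((18−6)/6)² = 4.000
te_Task 4 = (1 + 4·6 + 11)/6 = 36/6 = 6; σ²_Task 4 = ((11−1)/6)² = 2.778
te_Task 5 = (2 + 4·3 + 4)/6 = 18/6 = 3; σ²_Task 5 = ((4−2)/6)² = 0.111
te_Task 6 = (12 + 4·13 + 14)/6 = 78/6 = 13; σ²_Task 6 = ((14−12)/6)² = 0.111
te_Task 7 = (6 + 4·11 + 22)/6 = 72/6 = 12; σ²_Task 7 = ((22−6)/6)² = 7.111
te_Task 8 = (10 + 4·12 + 14)/6 = 72/6 = 12; σ²_Task 8 = ((14−10)/6)² = 0.444

Forward pass:
ES_Task 1 = 0; EF_Task 1 = 11
ES_Task 2 = 0; EF_Task 2 = 11
ES_Task 3 = 0; EF_Task 3 = 10
ES_Task 4 = 11; EF_Task 4 = 11+6 = 17
ES_Task 5 = max(EF_Task 1=11, EF_Task 3=10) = 11; EF_Task 5 = 11+3 = 14
ES_Task 6 = 11; EF_Task 6 = 11+13 = 24
ES_Task 7 = 11; EF_Task 7 = 11+12 = 23
ES_Task 8 = max(EF_Task 3=10, EF_Task 4=17, EF_Task 5=14, EF_Task 6=24, EF_Task 7=23) = 24; EF_Task 8 = 24+12 = 36
Expected project duration μ = 36 days. Critical path: Task 2 → Task 6 → Task 8.

Variance along critical path = 5.444 + 0.111 + 0.444 = 6.000; σ = √6.000 = 2.449 days.
Z = (31 − 36) / 2.449 = -2.041
P(T ≤ 31) = Φ(-2.041) ≈ 0.021

0.021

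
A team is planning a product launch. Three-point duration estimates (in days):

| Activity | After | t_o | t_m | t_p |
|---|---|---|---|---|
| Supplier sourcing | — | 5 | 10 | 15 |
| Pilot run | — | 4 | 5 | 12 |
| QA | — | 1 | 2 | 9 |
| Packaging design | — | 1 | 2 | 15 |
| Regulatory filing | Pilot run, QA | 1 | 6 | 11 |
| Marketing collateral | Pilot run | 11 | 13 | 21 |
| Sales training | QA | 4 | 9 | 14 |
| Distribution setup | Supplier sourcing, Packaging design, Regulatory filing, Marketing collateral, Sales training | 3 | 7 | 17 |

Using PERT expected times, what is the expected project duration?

te_Supplier sourcing = (5 + 4·10 + 15)/6 = 60/6 = 10
te_Pilot run = (4 + 4·5 + 12)/6 = 36/6 = 6
te_QA = (1 + 4·2 + 9)/6 = 18/6 = 3
te_Packaging design = (1 + 4·2 + 15)/6 = 24/6 = 4
te_Regulatory filing = (1 + 4·6 + 11)/6 = 36/6 = 6
te_Marketing collateral = (11 + 4·13 + 21)/6 = 84/6 = 14
te_Sales training = (4 + 4·9 + 14)/6 = 54/6 = 9
te_Distribution setup = (3 + 4·7 + 17)/6 = 48/6 = 8

Forward pass:
ES_Supplier sourcing = 0; EF_Supplier sourcing = 10
ES_Pilot run = 0; EF_Pilot run = 6
ES_QA = 0; EF_QA = 3
ES_Packaging design = 0; EF_Packaging design = 4
ES_Regulatory filing = max(EF_Pilot run=6, EF_QA=3) = 6; EF_Regulatory filing = 6+6 = 12
ES_Marketing collateral = 6; EF_Marketing collateral = 6+14 = 20
ES_Sales training = 3; EF_Sales training = 3+9 = 12
ES_Distribution setup = max(EF_Supplier sourcing=10, EF_Packaging design=4, EF_Regulatory filing=12, EF_Marketing collateral=20, EF_Sales training=12) = 20; EF_Distribution setup = 20+8 = 28
Expected project duration μ = 28 days. Critical path: Pilot run → Marketing collateral → Distribution setup.

28 days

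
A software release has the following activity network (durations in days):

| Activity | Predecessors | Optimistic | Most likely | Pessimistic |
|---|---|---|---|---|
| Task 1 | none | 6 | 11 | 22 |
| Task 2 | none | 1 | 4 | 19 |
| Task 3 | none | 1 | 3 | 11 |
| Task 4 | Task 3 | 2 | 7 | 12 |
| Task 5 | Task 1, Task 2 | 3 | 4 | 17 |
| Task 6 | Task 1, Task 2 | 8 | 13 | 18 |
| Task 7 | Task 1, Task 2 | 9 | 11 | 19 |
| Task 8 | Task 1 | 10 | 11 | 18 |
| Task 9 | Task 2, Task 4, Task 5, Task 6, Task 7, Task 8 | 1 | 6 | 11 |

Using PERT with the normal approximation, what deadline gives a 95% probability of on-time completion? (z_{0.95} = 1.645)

te_Task 1 = (6 + 4·11 + 22)/6 = 72/6 = 12; σ²_Task 1 = ((22−6)/6)² = 7.111
te_Task 2 = (1 + 4·4 + 19)/6 = 36/6 = 6; σ²_Task 2 = ((19−1)/6)² = 9.000
te_Task 3 = (1 + 4·3 + 11)/6 = 24/6 = 4; σ²_Task 3 = ((11−1)/6)² = 2.778
te_Task 4 = (2 + 4·7 + 12)/6 = 42/6 = 7; σ²_Task 4 = ((12−2)/6)² = 2.778
te_Task 5 = (3 + 4·4 + 17)/6 = 36/6 = 6; σ²_Task 5 = ((17−3)/6)² = 5.444
te_Task 6 = (8 + 4·13 + 18)/6 = 78/6 = 13; σ²_Task 6 = ((18−8)/6)² = 2.778
te_Task 7 = (9 + 4·11 + 19)/6 = 72/6 = 12; σ²_Task 7 = ((19−9)/6)² = 2.778
te_Task 8 = (10 + 4·11 + 18)/6 = 72/6 = 12; σ²_Task 8 = ((18−10)/6)² = 1.778
te_Task 9 = (1 + 4·6 + 11)/6 = 36/6 = 6; σ²_Task 9 = ((11−1)/6)² = 2.778

Forward pass:
ES_Task 1 = 0; EF_Task 1 = 12
ES_Task 2 = 0; EF_Task 2 = 6
ES_Task 3 = 0; EF_Task 3 = 4
ES_Task 4 = 4; EF_Task 4 = 4+7 = 11
ES_Task 5 = max(EF_Task 1=12, EF_Task 2=6) = 12; EF_Task 5 = 12+6 = 18
ES_Task 6 = max(EF_Task 1=12, EF_Task 2=6) = 12; EF_Task 6 = 12+13 = 25
ES_Task 7 = max(EF_Task 1=12, EF_Task 2=6) = 12; EF_Task 7 = 12+12 = 24
ES_Task 8 = 12; EF_Task 8 = 12+12 = 24
ES_Task 9 = max(EF_Task 2=6, EF_Task 4=11, EF_Task 5=18, EF_Task 6=25, EF_Task 7=24, EF_Task 8=24) = 25; EF_Task 9 = 25+6 = 31
Expected project duration μ = 31 days. Critical path: Task 1 → Task 6 → Task 9.

Variance along critical path = 7.111 + 2.778 + 2.778 = 12.667; σ = 3.559 days.
D = μ + z·σ = 31 + 1.645·3.559 = 36.9 days

36.9 days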